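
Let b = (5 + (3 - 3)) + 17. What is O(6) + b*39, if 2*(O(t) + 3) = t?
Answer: 858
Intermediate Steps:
O(t) = -3 + t/2
b = 22 (b = (5 + 0) + 17 = 5 + 17 = 22)
O(6) + b*39 = (-3 + (½)*6) + 22*39 = (-3 + 3) + 858 = 0 + 858 = 858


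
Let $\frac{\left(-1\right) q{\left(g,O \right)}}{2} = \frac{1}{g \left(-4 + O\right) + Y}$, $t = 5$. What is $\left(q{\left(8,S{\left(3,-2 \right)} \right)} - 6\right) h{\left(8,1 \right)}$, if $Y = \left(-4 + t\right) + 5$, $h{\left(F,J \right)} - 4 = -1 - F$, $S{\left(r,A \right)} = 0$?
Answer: $\frac{385}{13} \approx 29.615$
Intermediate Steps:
$h{\left(F,J \right)} = 3 - F$ ($h{\left(F,J \right)} = 4 - \left(1 + F\right) = 3 - F$)
$Y = 6$ ($Y = \left(-4 + 5\right) + 5 = 1 + 5 = 6$)
$q{\left(g,O \right)} = - \frac{2}{6 + g \left(-4 + O\right)}$ ($q{\left(g,O \right)} = - \frac{2}{g \left(-4 + O\right) + 6} = - \frac{2}{6 + g \left(-4 + O\right)}$)
$\left(q{\left(8,S{\left(3,-2 \right)} \right)} - 6\right) h{\left(8,1 \right)} = \left(- \frac{2}{6 - 32 + 0 \cdot 8} - 6\right) \left(3 - 8\right) = \left(- \frac{2}{6 - 32 + 0} - 6\right) \left(3 - 8\right) = \left(- \frac{2}{-26} - 6\right) \left(-5\right) = \left(\left(-2\right) \left(- \frac{1}{26}\right) - 6\right) \left(-5\right) = \left(\frac{1}{13} - 6\right) \left(-5\right) = \left(- \frac{77}{13}\right) \left(-5\right) = \frac{385}{13}$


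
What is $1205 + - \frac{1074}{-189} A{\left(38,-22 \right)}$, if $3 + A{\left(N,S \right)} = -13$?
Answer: $\frac{70187}{63} \approx 1114.1$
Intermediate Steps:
$A{\left(N,S \right)} = -16$ ($A{\left(N,S \right)} = -3 - 13 = -16$)
$1205 + - \frac{1074}{-189} A{\left(38,-22 \right)} = 1205 + - \frac{1074}{-189} \left(-16\right) = 1205 + \left(-1074\right) \left(- \frac{1}{189}\right) \left(-16\right) = 1205 + \frac{358}{63} \left(-16\right) = 1205 - \frac{5728}{63} = \frac{70187}{63}$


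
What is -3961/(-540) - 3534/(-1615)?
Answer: 17485/1836 ≈ 9.5234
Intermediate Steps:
-3961/(-540) - 3534/(-1615) = -3961*(-1/540) - 3534*(-1/1615) = 3961/540 + 186/85 = 17485/1836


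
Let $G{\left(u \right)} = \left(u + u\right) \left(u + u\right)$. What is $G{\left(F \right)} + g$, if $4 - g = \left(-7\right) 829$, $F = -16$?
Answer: $6831$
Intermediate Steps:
$G{\left(u \right)} = 4 u^{2}$ ($G{\left(u \right)} = 2 u 2 u = 4 u^{2}$)
$g = 5807$ ($g = 4 - \left(-7\right) 829 = 4 - -5803 = 4 + 5803 = 5807$)
$G{\left(F \right)} + g = 4 \left(-16\right)^{2} + 5807 = 4 \cdot 256 + 5807 = 1024 + 5807 = 6831$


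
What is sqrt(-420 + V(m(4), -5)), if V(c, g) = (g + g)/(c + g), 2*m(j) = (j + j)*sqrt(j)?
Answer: I*sqrt(3810)/3 ≈ 20.575*I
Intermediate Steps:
m(j) = j**(3/2) (m(j) = ((j + j)*sqrt(j))/2 = ((2*j)*sqrt(j))/2 = (2*j**(3/2))/2 = j**(3/2))
V(c, g) = 2*g/(c + g) (V(c, g) = (2*g)/(c + g) = 2*g/(c + g))
sqrt(-420 + V(m(4), -5)) = sqrt(-420 + 2*(-5)/(4**(3/2) - 5)) = sqrt(-420 + 2*(-5)/(8 - 5)) = sqrt(-420 + 2*(-5)/3) = sqrt(-420 + 2*(-5)*(1/3)) = sqrt(-420 - 10/3) = sqrt(-1270/3) = I*sqrt(3810)/3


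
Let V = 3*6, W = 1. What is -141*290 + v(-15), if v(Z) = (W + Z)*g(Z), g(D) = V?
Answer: -41142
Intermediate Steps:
V = 18
g(D) = 18
v(Z) = 18 + 18*Z (v(Z) = (1 + Z)*18 = 18 + 18*Z)
-141*290 + v(-15) = -141*290 + (18 + 18*(-15)) = -40890 + (18 - 270) = -40890 - 252 = -41142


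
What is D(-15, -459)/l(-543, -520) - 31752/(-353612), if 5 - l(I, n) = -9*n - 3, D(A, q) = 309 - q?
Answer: -942/12629 ≈ -0.074590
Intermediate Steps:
l(I, n) = 8 + 9*n (l(I, n) = 5 - (-9*n - 3) = 5 - (-3 - 9*n) = 5 + (3 + 9*n) = 8 + 9*n)
D(-15, -459)/l(-543, -520) - 31752/(-353612) = (309 - 1*(-459))/(8 + 9*(-520)) - 31752/(-353612) = (309 + 459)/(8 - 4680) - 31752*(-1/353612) = 768/(-4672) + 1134/12629 = 768*(-1/4672) + 1134/12629 = -12/73 + 1134/12629 = -942/12629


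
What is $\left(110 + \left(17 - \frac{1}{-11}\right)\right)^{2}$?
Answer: $\frac{1954404}{121} \approx 16152.0$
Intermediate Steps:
$\left(110 + \left(17 - \frac{1}{-11}\right)\right)^{2} = \left(110 + \left(17 - - \frac{1}{11}\right)\right)^{2} = \left(110 + \left(17 + \frac{1}{11}\right)\right)^{2} = \left(110 + \frac{188}{11}\right)^{2} = \left(\frac{1398}{11}\right)^{2} = \frac{1954404}{121}$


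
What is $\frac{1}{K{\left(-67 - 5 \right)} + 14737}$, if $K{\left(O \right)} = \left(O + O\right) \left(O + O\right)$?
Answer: $\frac{1}{35473} \approx 2.819 \cdot 10^{-5}$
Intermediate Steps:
$K{\left(O \right)} = 4 O^{2}$ ($K{\left(O \right)} = 2 O 2 O = 4 O^{2}$)
$\frac{1}{K{\left(-67 - 5 \right)} + 14737} = \frac{1}{4 \left(-67 - 5\right)^{2} + 14737} = \frac{1}{4 \left(-72\right)^{2} + 14737} = \frac{1}{4 \cdot 5184 + 14737} = \frac{1}{20736 + 14737} = \frac{1}{35473}$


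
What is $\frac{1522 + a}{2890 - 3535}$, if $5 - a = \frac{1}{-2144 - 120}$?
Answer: $- \frac{3457129}{1460280} \approx -2.3674$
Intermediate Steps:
$a = \frac{11321}{2264}$ ($a = 5 - \frac{1}{-2144 - 120} = 5 - \frac{1}{-2264} = 5 - - \frac{1}{2264} = 5 + \frac{1}{2264} = \frac{11321}{2264} \approx 5.0004$)
$\frac{1522 + a}{2890 - 3535} = \frac{1522 + \frac{11321}{2264}}{2890 - 3535} = \frac{3457129}{2264 \left(-645\right)} = \frac{3457129}{2264} \left(- \frac{1}{645}\right) = - \frac{3457129}{1460280}$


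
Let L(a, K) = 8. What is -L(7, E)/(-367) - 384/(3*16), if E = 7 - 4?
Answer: -2928/367 ≈ -7.9782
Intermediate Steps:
E = 3
-L(7, E)/(-367) - 384/(3*16) = -1*8/(-367) - 384/(3*16) = -8*(-1/367) - 384/48 = 8/367 - 384*1/48 = 8/367 - 8 = -2928/367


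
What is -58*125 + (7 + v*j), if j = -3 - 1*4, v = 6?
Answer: -7285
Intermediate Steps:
j = -7 (j = -3 - 4 = -7)
-58*125 + (7 + v*j) = -58*125 + (7 + 6*(-7)) = -7250 + (7 - 42) = -7250 - 35 = -7285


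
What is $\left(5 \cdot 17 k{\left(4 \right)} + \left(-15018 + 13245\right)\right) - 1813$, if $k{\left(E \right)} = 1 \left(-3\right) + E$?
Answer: $-3501$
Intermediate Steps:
$k{\left(E \right)} = -3 + E$
$\left(5 \cdot 17 k{\left(4 \right)} + \left(-15018 + 13245\right)\right) - 1813 = \left(5 \cdot 17 \left(-3 + 4\right) + \left(-15018 + 13245\right)\right) - 1813 = \left(85 \cdot 1 - 1773\right) - 1813 = \left(85 - 1773\right) - 1813 = -1688 - 1813 = -3501$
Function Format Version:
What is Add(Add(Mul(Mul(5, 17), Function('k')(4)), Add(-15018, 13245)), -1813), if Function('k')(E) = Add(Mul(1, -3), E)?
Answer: -3501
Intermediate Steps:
Function('k')(E) = Add(-3, E)
Add(Add(Mul(Mul(5, 17), Function('k')(4)), Add(-15018, 13245)), -1813) = Add(Add(Mul(Mul(5, 17), Add(-3, 4)), Add(-15018, 13245)), -1813) = Add(Add(Mul(85, 1), -1773), -1813) = Add(Add(85, -1773), -1813) = Add(-1688, -1813) = -3501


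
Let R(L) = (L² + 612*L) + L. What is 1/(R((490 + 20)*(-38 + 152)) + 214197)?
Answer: 1/3416113617 ≈ 2.9273e-10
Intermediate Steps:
R(L) = L² + 613*L
1/(R((490 + 20)*(-38 + 152)) + 214197) = 1/(((490 + 20)*(-38 + 152))*(613 + (490 + 20)*(-38 + 152)) + 214197) = 1/((510*114)*(613 + 510*114) + 214197) = 1/(58140*(613 + 58140) + 214197) = 1/(58140*58753 + 214197) = 1/(3415899420 + 214197) = 1/3416113617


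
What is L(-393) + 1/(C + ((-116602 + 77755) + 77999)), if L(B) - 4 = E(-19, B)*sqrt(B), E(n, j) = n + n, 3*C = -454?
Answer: 468011/117002 - 38*I*sqrt(393) ≈ 4.0 - 753.32*I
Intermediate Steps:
C = -454/3 (C = (1/3)*(-454) = -454/3 ≈ -151.33)
E(n, j) = 2*n
L(B) = 4 - 38*sqrt(B) (L(B) = 4 + (2*(-19))*sqrt(B) = 4 - 38*sqrt(B))
L(-393) + 1/(C + ((-116602 + 77755) + 77999)) = (4 - 38*I*sqrt(393)) + 1/(-454/3 + ((-116602 + 77755) + 77999)) = (4 - 38*I*sqrt(393)) + 1/(-454/3 + (-38847 + 77999)) = (4 - 38*I*sqrt(393)) + 1/(-454/3 + 39152) = (4 - 38*I*sqrt(393)) + 1/(117002/3) = (4 - 38*I*sqrt(393)) + 3/117002 = 468011/117002 - 38*I*sqrt(393)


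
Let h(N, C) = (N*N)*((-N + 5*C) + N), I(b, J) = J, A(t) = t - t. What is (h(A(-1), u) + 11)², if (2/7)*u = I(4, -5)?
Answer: 121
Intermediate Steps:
A(t) = 0
u = -35/2 (u = (7/2)*(-5) = -35/2 ≈ -17.500)
h(N, C) = 5*C*N² (h(N, C) = N²*(5*C) = 5*C*N²)
(h(A(-1), u) + 11)² = (5*(-35/2)*0² + 11)² = (5*(-35/2)*0 + 11)² = (0 + 11)² = 11² = 121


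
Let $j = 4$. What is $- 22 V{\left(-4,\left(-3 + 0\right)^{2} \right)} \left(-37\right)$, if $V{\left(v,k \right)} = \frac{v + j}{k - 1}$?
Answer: $0$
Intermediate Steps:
$V{\left(v,k \right)} = \frac{4 + v}{-1 + k}$ ($V{\left(v,k \right)} = \frac{v + 4}{k - 1} = \frac{4 + v}{-1 + k}$)
$- 22 V{\left(-4,\left(-3 + 0\right)^{2} \right)} \left(-37\right) = - 22 \frac{4 - 4}{-1 + \left(-3 + 0\right)^{2}} \left(-37\right) = - 22 \frac{1}{-1 + \left(-3\right)^{2}} \cdot 0 \left(-37\right) = - 22 \frac{1}{-1 + 9} \cdot 0 \left(-37\right) = - 22 \cdot \frac{1}{8} \cdot 0 \left(-37\right) = \left(-22\right) 0 \left(-37\right) = 0 \left(-37\right) = 0$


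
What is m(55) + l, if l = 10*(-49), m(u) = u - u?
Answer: -490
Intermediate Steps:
m(u) = 0
l = -490
m(55) + l = 0 - 490 = -490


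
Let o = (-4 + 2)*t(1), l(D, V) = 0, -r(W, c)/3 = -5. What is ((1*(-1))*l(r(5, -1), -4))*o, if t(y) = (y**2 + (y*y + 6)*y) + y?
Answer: 0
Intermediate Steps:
r(W, c) = 15 (r(W, c) = -3*(-5) = 15)
t(y) = y + y**2 + y*(6 + y**2) (t(y) = (y**2 + (y**2 + 6)*y) + y = (y**2 + (6 + y**2)*y) + y = (y**2 + y*(6 + y**2)) + y = y + y**2 + y*(6 + y**2))
o = -18 (o = (-4 + 2)*(1*(7 + 1 + 1**2)) = -2*(7 + 1 + 1) = -2*9 = -18)
((1*(-1))*l(r(5, -1), -4))*o = ((1*(-1))*0)*(-18) = -1*0*(-18) = 0*(-18) = 0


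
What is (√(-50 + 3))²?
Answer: -47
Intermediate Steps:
(√(-50 + 3))² = (√(-47))² = (I*√47)² = -47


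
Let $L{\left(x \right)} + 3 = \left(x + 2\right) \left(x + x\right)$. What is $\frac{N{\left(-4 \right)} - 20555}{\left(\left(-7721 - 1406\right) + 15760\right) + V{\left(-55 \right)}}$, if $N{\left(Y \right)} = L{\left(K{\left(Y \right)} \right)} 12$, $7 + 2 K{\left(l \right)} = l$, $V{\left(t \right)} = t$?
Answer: $- \frac{20129}{6578} \approx -3.06$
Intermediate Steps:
$K{\left(l \right)} = - \frac{7}{2} + \frac{l}{2}$
$L{\left(x \right)} = -3 + 2 x \left(2 + x\right)$ ($L{\left(x \right)} = -3 + \left(x + 2\right) \left(x + x\right) = -3 + \left(2 + x\right) 2 x = -3 + 2 x \left(2 + x\right)$)
$N{\left(Y \right)} = -204 + 24 Y + 24 \left(- \frac{7}{2} + \frac{Y}{2}\right)^{2}$ ($N{\left(Y \right)} = \left(-3 + 2 \left(- \frac{7}{2} + \frac{Y}{2}\right)^{2} + 4 \left(- \frac{7}{2} + \frac{Y}{2}\right)\right) 12 = \left(-3 + 2 \left(- \frac{7}{2} + \frac{Y}{2}\right)^{2} + \left(-14 + 2 Y\right)\right) 12 = \left(-17 + 2 Y + 2 \left(- \frac{7}{2} + \frac{Y}{2}\right)^{2}\right) 12 = -204 + 24 Y + 24 \left(- \frac{7}{2} + \frac{Y}{2}\right)^{2}$)
$\frac{N{\left(-4 \right)} - 20555}{\left(\left(-7721 - 1406\right) + 15760\right) + V{\left(-55 \right)}} = \frac{\left(90 - -240 + 6 \left(-4\right)^{2}\right) - 20555}{\left(\left(-7721 - 1406\right) + 15760\right) - 55} = \frac{\left(90 + 240 + 6 \cdot 16\right) - 20555}{\left(-9127 + 15760\right) - 55} = \frac{\left(90 + 240 + 96\right) - 20555}{6633 - 55} = \frac{426 - 20555}{6578} = \left(-20129\right) \frac{1}{6578} = - \frac{20129}{6578}$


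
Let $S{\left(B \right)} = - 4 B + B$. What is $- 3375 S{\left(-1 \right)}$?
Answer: $-10125$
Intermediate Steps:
$S{\left(B \right)} = - 3 B$
$- 3375 S{\left(-1 \right)} = - 3375 \left(\left(-3\right) \left(-1\right)\right) = \left(-3375\right) 3 = -10125$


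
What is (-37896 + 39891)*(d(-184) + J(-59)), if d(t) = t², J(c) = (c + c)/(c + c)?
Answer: 67544715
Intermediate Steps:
J(c) = 1 (J(c) = (2*c)/((2*c)) = (2*c)*(1/(2*c)) = 1)
(-37896 + 39891)*(d(-184) + J(-59)) = (-37896 + 39891)*((-184)² + 1) = 1995*(33856 + 1) = 1995*33857 = 67544715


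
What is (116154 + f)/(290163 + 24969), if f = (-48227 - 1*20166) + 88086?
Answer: 135847/315132 ≈ 0.43108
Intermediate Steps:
f = 19693 (f = (-48227 - 20166) + 88086 = -68393 + 88086 = 19693)
(116154 + f)/(290163 + 24969) = (116154 + 19693)/(290163 + 24969) = 135847/315132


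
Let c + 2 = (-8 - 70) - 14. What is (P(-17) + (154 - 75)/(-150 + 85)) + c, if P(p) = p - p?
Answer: -6189/65 ≈ -95.215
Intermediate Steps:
P(p) = 0
c = -94 (c = -2 + ((-8 - 70) - 14) = -2 + (-78 - 14) = -2 - 92 = -94)
(P(-17) + (154 - 75)/(-150 + 85)) + c = (0 + (154 - 75)/(-150 + 85)) - 94 = (0 + 79/(-65)) - 94 = (0 + 79*(-1/65)) - 94 = (0 - 79/65) - 94 = -79/65 - 94 = -6189/65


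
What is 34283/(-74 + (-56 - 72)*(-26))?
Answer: 34283/3254 ≈ 10.536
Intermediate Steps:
34283/(-74 + (-56 - 72)*(-26)) = 34283/(-74 - 128*(-26)) = 34283/(-74 + 3328) = 34283/3254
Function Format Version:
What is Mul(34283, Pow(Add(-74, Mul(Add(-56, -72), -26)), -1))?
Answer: Rational(34283, 3254) ≈ 10.536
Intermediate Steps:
Mul(34283, Pow(Add(-74, Mul(Add(-56, -72), -26)), -1)) = Mul(34283, Pow(Add(-74, Mul(-128, -26)), -1)) = Mul(34283, Pow(Add(-74, 3328), -1)) = Mul(34283, Pow(3254, -1)) = Mul(34283, Rational(1, 3254)) = Rational(34283, 3254)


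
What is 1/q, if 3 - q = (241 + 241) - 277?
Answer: -1/202 ≈ -0.0049505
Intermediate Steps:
q = -202 (q = 3 - ((241 + 241) - 277) = 3 - (482 - 277) = 3 - 1*205 = 3 - 205 = -202)
1/q = 1/(-202) = -1/202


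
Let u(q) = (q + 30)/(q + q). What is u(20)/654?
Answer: 5/2616 ≈ 0.0019113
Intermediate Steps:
u(q) = (30 + q)/(2*q) (u(q) = (30 + q)/((2*q)) = (30 + q)*(1/(2*q)) = (30 + q)/(2*q))
u(20)/654 = ((1/2)*(30 + 20)/20)/654 = ((1/2)*(1/20)*50)*(1/654) = (5/4)*(1/654) = 5/2616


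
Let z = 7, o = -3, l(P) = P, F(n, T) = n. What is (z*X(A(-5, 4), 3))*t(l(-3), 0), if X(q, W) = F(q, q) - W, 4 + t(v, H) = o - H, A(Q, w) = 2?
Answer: 49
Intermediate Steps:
t(v, H) = -7 - H (t(v, H) = -4 + (-3 - H) = -7 - H)
X(q, W) = q - W
(z*X(A(-5, 4), 3))*t(l(-3), 0) = (7*(2 - 1*3))*(-7 - 1*0) = (7*(2 - 3))*(-7 + 0) = (7*(-1))*(-7) = -7*(-7) = 49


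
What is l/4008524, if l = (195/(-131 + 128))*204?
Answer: -255/77087 ≈ -0.0033079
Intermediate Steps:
l = -13260 (l = (195/(-3))*204 = -1/3*195*204 = -65*204 = -13260)
l/4008524 = -13260/4008524 = -13260*1/4008524 = -255/77087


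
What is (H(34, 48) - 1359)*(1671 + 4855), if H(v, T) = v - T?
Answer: -8960198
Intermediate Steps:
(H(34, 48) - 1359)*(1671 + 4855) = ((34 - 1*48) - 1359)*(1671 + 4855) = ((34 - 48) - 1359)*6526 = (-14 - 1359)*6526 = -1373*6526 = -8960198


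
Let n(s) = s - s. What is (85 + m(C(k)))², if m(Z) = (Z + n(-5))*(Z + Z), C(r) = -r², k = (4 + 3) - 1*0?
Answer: 23882769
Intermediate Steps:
n(s) = 0
k = 7 (k = 7 + 0 = 7)
m(Z) = 2*Z² (m(Z) = (Z + 0)*(Z + Z) = Z*(2*Z) = 2*Z²)
(85 + m(C(k)))² = (85 + 2*(-1*7²)²)² = (85 + 2*(-1*49)²)² = (85 + 2*(-49)²)² = (85 + 2*2401)² = (85 + 4802)² = 4887² = 23882769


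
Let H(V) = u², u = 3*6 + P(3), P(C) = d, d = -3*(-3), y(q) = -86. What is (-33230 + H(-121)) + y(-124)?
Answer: -32587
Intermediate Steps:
d = 9
P(C) = 9
u = 27 (u = 3*6 + 9 = 18 + 9 = 27)
H(V) = 729 (H(V) = 27² = 729)
(-33230 + H(-121)) + y(-124) = (-33230 + 729) - 86 = -32501 - 86 = -32587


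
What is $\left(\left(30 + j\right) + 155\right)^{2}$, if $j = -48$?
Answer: $18769$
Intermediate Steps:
$\left(\left(30 + j\right) + 155\right)^{2} = \left(\left(30 - 48\right) + 155\right)^{2} = \left(-18 + 155\right)^{2} = 137^{2} = 18769$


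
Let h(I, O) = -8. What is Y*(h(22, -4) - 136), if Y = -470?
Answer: 67680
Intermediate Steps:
Y*(h(22, -4) - 136) = -470*(-8 - 136) = -470*(-144) = 67680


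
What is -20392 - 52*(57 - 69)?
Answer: -19768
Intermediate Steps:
-20392 - 52*(57 - 69) = -20392 - 52*(-12) = -20392 - 1*(-624) = -20392 + 624 = -19768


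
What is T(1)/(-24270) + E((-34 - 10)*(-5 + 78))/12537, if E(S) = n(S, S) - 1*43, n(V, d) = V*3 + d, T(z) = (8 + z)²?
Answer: -34875563/33808110 ≈ -1.0316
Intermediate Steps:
n(V, d) = d + 3*V (n(V, d) = 3*V + d = d + 3*V)
E(S) = -43 + 4*S (E(S) = (S + 3*S) - 1*43 = 4*S - 43 = -43 + 4*S)
T(1)/(-24270) + E((-34 - 10)*(-5 + 78))/12537 = (8 + 1)²/(-24270) + (-43 + 4*((-34 - 10)*(-5 + 78)))/12537 = 9²*(-1/24270) + (-43 + 4*(-44*73))*(1/12537) = 81*(-1/24270) + (-43 + 4*(-3212))*(1/12537) = -27/8090 + (-43 - 12848)*(1/12537) = -27/8090 - 12891*1/12537 = -27/8090 - 4297/4179 = -34875563/33808110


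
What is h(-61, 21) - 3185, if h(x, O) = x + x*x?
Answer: 475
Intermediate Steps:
h(x, O) = x + x**2
h(-61, 21) - 3185 = -61*(1 - 61) - 3185 = -61*(-60) - 3185 = 3660 - 3185 = 475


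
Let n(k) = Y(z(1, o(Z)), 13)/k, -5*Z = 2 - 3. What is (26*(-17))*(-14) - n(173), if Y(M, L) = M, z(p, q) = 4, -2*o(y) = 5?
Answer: 1070520/173 ≈ 6188.0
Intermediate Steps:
Z = 1/5 (Z = -(2 - 3)/5 = -1/5*(-1) = 1/5 ≈ 0.20000)
o(y) = -5/2 (o(y) = -1/2*5 = -5/2)
n(k) = 4/k
(26*(-17))*(-14) - n(173) = (26*(-17))*(-14) - 4/173 = -442*(-14) - 4/173 = 6188 - 1*4/173 = 6188 - 4/173 = 1070520/173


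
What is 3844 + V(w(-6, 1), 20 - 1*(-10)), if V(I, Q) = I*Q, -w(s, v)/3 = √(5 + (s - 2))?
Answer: 3844 - 90*I*√3 ≈ 3844.0 - 155.88*I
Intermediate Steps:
w(s, v) = -3*√(3 + s) (w(s, v) = -3*√(5 + (s - 2)) = -3*√(5 + (-2 + s)) = -3*√(3 + s))
3844 + V(w(-6, 1), 20 - 1*(-10)) = 3844 + (-3*√(3 - 6))*(20 - 1*(-10)) = 3844 + (-3*I*√3)*(20 + 10) = 3844 - 3*I*√3*30 = 3844 - 90*I*√3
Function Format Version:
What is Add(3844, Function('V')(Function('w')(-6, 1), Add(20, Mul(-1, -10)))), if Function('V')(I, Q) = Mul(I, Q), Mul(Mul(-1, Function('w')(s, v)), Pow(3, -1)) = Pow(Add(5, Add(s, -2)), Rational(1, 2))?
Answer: Add(3844, Mul(-90, I, Pow(3, Rational(1, 2)))) ≈ Add(3844.0, Mul(-155.88, I))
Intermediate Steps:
Function('w')(s, v) = Mul(-3, Pow(Add(3, s), Rational(1, 2))) (Function('w')(s, v) = Mul(-3, Pow(Add(5, Add(s, -2)), Rational(1, 2))) = Mul(-3, Pow(Add(5, Add(-2, s)), Rational(1, 2))) = Mul(-3, Pow(Add(3, s), Rational(1, 2))))
Add(3844, Function('V')(Function('w')(-6, 1), Add(20, Mul(-1, -10)))) = Add(3844, Mul(Mul(-3, Pow(Add(3, -6), Rational(1, 2))), Add(20, Mul(-1, -10)))) = Add(3844, Mul(Mul(-3, Pow(-3, Rational(1, 2))), Add(20, 10))) = Add(3844, Mul(Mul(-3, Mul(I, Pow(3, Rational(1, 2)))), 30)) = Add(3844, Mul(Mul(-3, I, Pow(3, Rational(1, 2))), 30)) = Add(3844, Mul(-90, I, Pow(3, Rational(1, 2))))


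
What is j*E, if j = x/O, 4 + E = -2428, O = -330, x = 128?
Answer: 155648/165 ≈ 943.32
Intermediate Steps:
E = -2432 (E = -4 - 2428 = -2432)
j = -64/165 (j = 128/(-330) = 128*(-1/330) = -64/165 ≈ -0.38788)
j*E = -64/165*(-2432) = 155648/165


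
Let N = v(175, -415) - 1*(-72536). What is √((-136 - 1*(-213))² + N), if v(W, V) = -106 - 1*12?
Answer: √78347 ≈ 279.91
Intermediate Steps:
v(W, V) = -118 (v(W, V) = -106 - 12 = -118)
N = 72418 (N = -118 - 1*(-72536) = -118 + 72536 = 72418)
√((-136 - 1*(-213))² + N) = √((-136 - 1*(-213))² + 72418) = √((-136 + 213)² + 72418) = √(77² + 72418) = √(5929 + 72418) = √78347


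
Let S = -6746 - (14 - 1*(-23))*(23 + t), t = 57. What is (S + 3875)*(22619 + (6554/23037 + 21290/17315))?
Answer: -1503231561876121/11396733 ≈ -1.3190e+8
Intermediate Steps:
S = -9706 (S = -6746 - (14 - 1*(-23))*(23 + 57) = -6746 - (14 + 23)*80 = -6746 - 37*80 = -6746 - 1*2960 = -6746 - 2960 = -9706)
(S + 3875)*(22619 + (6554/23037 + 21290/17315)) = (-9706 + 3875)*(22619 + (6554/23037 + 21290/17315)) = -5831*(22619 + (6554*(1/23037) + 21290*(1/17315))) = -5831*(22619 + (6554/23037 + 4258/3463)) = -5831*(22619 + 120788048/79777131) = -5831*1804599714137/79777131 = -1503231561876121/11396733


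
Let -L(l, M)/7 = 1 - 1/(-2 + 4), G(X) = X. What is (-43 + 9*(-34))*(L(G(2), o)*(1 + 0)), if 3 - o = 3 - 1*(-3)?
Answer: 2443/2 ≈ 1221.5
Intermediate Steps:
o = -3 (o = 3 - (3 - 1*(-3)) = 3 - (3 + 3) = 3 - 1*6 = 3 - 6 = -3)
L(l, M) = -7/2 (L(l, M) = -7*(1 - 1/(-2 + 4)) = -7*(1 - 1/2) = -7*(1 - 1*½) = -7*(1 - ½) = -7*½ = -7/2)
(-43 + 9*(-34))*(L(G(2), o)*(1 + 0)) = (-43 + 9*(-34))*(-7*(1 + 0)/2) = (-43 - 306)*(-7/2*1) = -349*(-7/2) = 2443/2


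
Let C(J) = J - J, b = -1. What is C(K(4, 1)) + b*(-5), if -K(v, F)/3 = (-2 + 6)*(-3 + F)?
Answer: 5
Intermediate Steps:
K(v, F) = 36 - 12*F (K(v, F) = -3*(-2 + 6)*(-3 + F) = -12*(-3 + F) = -3*(-12 + 4*F) = 36 - 12*F)
C(J) = 0
C(K(4, 1)) + b*(-5) = 0 - 1*(-5) = 0 + 5 = 5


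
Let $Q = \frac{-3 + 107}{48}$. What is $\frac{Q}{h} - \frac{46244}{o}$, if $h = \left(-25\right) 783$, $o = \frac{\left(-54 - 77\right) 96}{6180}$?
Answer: $\frac{174821828336}{7692975} \approx 22725.0$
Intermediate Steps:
$Q = \frac{13}{6}$ ($Q = 104 \cdot \frac{1}{48} = \frac{13}{6} \approx 2.1667$)
$o = - \frac{1048}{515}$ ($o = \left(-131\right) 96 \cdot \frac{1}{6180} = \left(-12576\right) \frac{1}{6180} = - \frac{1048}{515} \approx -2.035$)
$h = -19575$
$\frac{Q}{h} - \frac{46244}{o} = \frac{13}{6 \left(-19575\right)} - \frac{46244}{- \frac{1048}{515}} = \frac{13}{6} \left(- \frac{1}{19575}\right) - - \frac{5953915}{262} = - \frac{13}{117450} + \frac{5953915}{262} = \frac{174821828336}{7692975}$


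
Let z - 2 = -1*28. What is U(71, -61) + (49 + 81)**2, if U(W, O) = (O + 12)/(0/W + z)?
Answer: 439449/26 ≈ 16902.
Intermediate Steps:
z = -26 (z = 2 - 1*28 = 2 - 28 = -26)
U(W, O) = -6/13 - O/26 (U(W, O) = (O + 12)/(0/W - 26) = (12 + O)/(0 - 26) = (12 + O)/(-26) = (12 + O)*(-1/26) = -6/13 - O/26)
U(71, -61) + (49 + 81)**2 = (-6/13 - 1/26*(-61)) + (49 + 81)**2 = (-6/13 + 61/26) + 130**2 = 49/26 + 16900 = 439449/26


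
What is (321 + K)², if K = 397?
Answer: 515524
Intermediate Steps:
(321 + K)² = (321 + 397)² = 718² = 515524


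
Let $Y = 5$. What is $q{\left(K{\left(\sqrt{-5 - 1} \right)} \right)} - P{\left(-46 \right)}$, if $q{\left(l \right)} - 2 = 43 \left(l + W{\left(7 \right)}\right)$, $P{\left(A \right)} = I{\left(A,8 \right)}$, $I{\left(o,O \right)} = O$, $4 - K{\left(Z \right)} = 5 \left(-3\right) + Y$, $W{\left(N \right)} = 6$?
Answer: $854$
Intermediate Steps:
$K{\left(Z \right)} = 14$ ($K{\left(Z \right)} = 4 - \left(5 \left(-3\right) + 5\right) = 4 - \left(-15 + 5\right) = 4 - -10 = 4 + 10 = 14$)
$P{\left(A \right)} = 8$
$q{\left(l \right)} = 260 + 43 l$ ($q{\left(l \right)} = 2 + 43 \left(l + 6\right) = 2 + 43 \left(6 + l\right) = 2 + \left(258 + 43 l\right) = 260 + 43 l$)
$q{\left(K{\left(\sqrt{-5 - 1} \right)} \right)} - P{\left(-46 \right)} = \left(260 + 43 \cdot 14\right) - 8 = \left(260 + 602\right) - 8 = 862 - 8 = 854$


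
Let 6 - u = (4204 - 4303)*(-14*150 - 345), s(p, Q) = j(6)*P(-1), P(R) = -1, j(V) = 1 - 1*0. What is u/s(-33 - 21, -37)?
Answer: 242049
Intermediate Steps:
j(V) = 1 (j(V) = 1 + 0 = 1)
s(p, Q) = -1 (s(p, Q) = 1*(-1) = -1)
u = -242049 (u = 6 - (4204 - 4303)*(-14*150 - 345) = 6 - (-99)*(-2100 - 345) = 6 - (-99)*(-2445) = 6 - 1*242055 = 6 - 242055 = -242049)
u/s(-33 - 21, -37) = -242049/(-1) = -242049*(-1) = 242049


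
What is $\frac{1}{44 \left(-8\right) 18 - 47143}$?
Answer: $- \frac{1}{53479} \approx -1.8699 \cdot 10^{-5}$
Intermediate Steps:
$\frac{1}{44 \left(-8\right) 18 - 47143} = \frac{1}{\left(-352\right) 18 - 47143} = \frac{1}{-6336 - 47143} = \frac{1}{-53479} = - \frac{1}{53479}$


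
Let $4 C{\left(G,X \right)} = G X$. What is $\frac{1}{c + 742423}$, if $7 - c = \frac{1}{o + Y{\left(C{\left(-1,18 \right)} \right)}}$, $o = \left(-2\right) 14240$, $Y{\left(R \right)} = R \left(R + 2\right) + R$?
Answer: $\frac{113893}{84557579994} \approx 1.3469 \cdot 10^{-6}$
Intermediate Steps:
$C{\left(G,X \right)} = \frac{G X}{4}$
$Y{\left(R \right)} = R + R \left(2 + R\right)$ ($Y{\left(R \right)} = R \left(2 + R\right) + R = R + R \left(2 + R\right)$)
$o = -28480$
$c = \frac{797255}{113893}$ ($c = 7 - \frac{1}{-28480 + \frac{1}{4} \left(-1\right) 18 \left(3 + \frac{1}{4} \left(-1\right) 18\right)} = 7 - \frac{1}{-28480 - \frac{9 \left(3 - \frac{9}{2}\right)}{2}} = 7 - \frac{1}{-28480 - - \frac{27}{4}} = 7 - \frac{1}{-28480 + \frac{27}{4}} = 7 - \frac{1}{- \frac{113893}{4}} = 7 - - \frac{4}{113893} = 7 + \frac{4}{113893} = \frac{797255}{113893} \approx 7.0$)
$\frac{1}{c + 742423} = \frac{1}{\frac{797255}{113893} + 742423} = \frac{1}{\frac{84557579994}{113893}} = \frac{113893}{84557579994}$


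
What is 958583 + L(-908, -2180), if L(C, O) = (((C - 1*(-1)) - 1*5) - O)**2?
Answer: 2566407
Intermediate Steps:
L(C, O) = (-4 + C - O)**2 (L(C, O) = (((C + 1) - 5) - O)**2 = (((1 + C) - 5) - O)**2 = ((-4 + C) - O)**2 = (-4 + C - O)**2)
958583 + L(-908, -2180) = 958583 + (4 - 2180 - 1*(-908))**2 = 958583 + (4 - 2180 + 908)**2 = 958583 + (-1268)**2 = 958583 + 1607824 = 2566407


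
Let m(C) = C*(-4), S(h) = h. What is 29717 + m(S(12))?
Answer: 29669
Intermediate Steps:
m(C) = -4*C
29717 + m(S(12)) = 29717 - 4*12 = 29717 - 48 = 29669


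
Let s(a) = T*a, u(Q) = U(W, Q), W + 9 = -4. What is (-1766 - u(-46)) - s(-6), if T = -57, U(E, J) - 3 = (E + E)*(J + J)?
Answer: -4503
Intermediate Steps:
W = -13 (W = -9 - 4 = -13)
U(E, J) = 3 + 4*E*J (U(E, J) = 3 + (E + E)*(J + J) = 3 + (2*E)*(2*J) = 3 + 4*E*J)
u(Q) = 3 - 52*Q (u(Q) = 3 + 4*(-13)*Q = 3 - 52*Q)
s(a) = -57*a
(-1766 - u(-46)) - s(-6) = (-1766 - (3 - 52*(-46))) - (-57)*(-6) = (-1766 - (3 + 2392)) - 1*342 = (-1766 - 1*2395) - 342 = (-1766 - 2395) - 342 = -4161 - 342 = -4503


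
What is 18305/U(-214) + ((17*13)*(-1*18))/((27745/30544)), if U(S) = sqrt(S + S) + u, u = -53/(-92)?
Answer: -438024454147732/100586750745 - 309867040*I*sqrt(107)/3625401 ≈ -4354.7 - 884.12*I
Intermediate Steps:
u = 53/92 (u = -53*(-1/92) = 53/92 ≈ 0.57609)
U(S) = 53/92 + sqrt(2)*sqrt(S) (U(S) = sqrt(S + S) + 53/92 = sqrt(2*S) + 53/92 = sqrt(2)*sqrt(S) + 53/92 = 53/92 + sqrt(2)*sqrt(S))
18305/U(-214) + ((17*13)*(-1*18))/((27745/30544)) = 18305/(53/92 + sqrt(2)*sqrt(-214)) + ((17*13)*(-1*18))/((27745/30544)) = 18305/(53/92 + sqrt(2)*(I*sqrt(214))) + (221*(-18))/((27745*(1/30544))) = 18305/(53/92 + 2*I*sqrt(107)) - 3978/27745/30544 = 18305/(53/92 + 2*I*sqrt(107)) - 3978*30544/27745 = 18305/(53/92 + 2*I*sqrt(107)) - 121504032/27745 = -121504032/27745 + 18305/(53/92 + 2*I*sqrt(107))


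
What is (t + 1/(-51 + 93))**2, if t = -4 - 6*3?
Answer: 851929/1764 ≈ 482.95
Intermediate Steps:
t = -22 (t = -4 - 18 = -22)
(t + 1/(-51 + 93))**2 = (-22 + 1/(-51 + 93))**2 = (-22 + 1/42)**2 = (-923/42)**2 = 851929/1764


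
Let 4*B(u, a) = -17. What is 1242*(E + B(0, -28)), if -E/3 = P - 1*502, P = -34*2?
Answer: 4237083/2 ≈ 2.1185e+6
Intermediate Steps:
P = -68
B(u, a) = -17/4 (B(u, a) = (1/4)*(-17) = -17/4)
E = 1710 (E = -3*(-68 - 1*502) = -3*(-68 - 502) = -3*(-570) = 1710)
1242*(E + B(0, -28)) = 1242*(1710 - 17/4) = 1242*(6823/4) = 4237083/2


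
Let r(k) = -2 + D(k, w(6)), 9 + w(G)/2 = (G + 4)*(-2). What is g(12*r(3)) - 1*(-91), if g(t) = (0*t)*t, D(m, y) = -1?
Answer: 91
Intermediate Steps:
w(G) = -34 - 4*G (w(G) = -18 + 2*((G + 4)*(-2)) = -18 + 2*((4 + G)*(-2)) = -18 + 2*(-8 - 2*G) = -18 + (-16 - 4*G) = -34 - 4*G)
r(k) = -3 (r(k) = -2 - 1 = -3)
g(t) = 0 (g(t) = 0*t = 0)
g(12*r(3)) - 1*(-91) = 0 - 1*(-91) = 0 + 91 = 91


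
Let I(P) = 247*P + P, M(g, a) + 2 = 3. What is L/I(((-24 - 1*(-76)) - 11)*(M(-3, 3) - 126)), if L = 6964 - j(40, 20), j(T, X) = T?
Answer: -1731/317750 ≈ -0.0054477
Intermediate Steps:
M(g, a) = 1 (M(g, a) = -2 + 3 = 1)
I(P) = 248*P
L = 6924 (L = 6964 - 1*40 = 6964 - 40 = 6924)
L/I(((-24 - 1*(-76)) - 11)*(M(-3, 3) - 126)) = 6924/((248*(((-24 - 1*(-76)) - 11)*(1 - 126)))) = 6924/((248*(((-24 + 76) - 11)*(-125)))) = 6924/((248*((52 - 11)*(-125)))) = 6924/((248*(41*(-125)))) = 6924/((248*(-5125))) = 6924/(-1271000) = 6924*(-1/1271000) = -1731/317750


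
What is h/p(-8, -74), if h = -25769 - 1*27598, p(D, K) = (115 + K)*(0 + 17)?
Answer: -53367/697 ≈ -76.567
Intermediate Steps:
p(D, K) = 1955 + 17*K (p(D, K) = (115 + K)*17 = 1955 + 17*K)
h = -53367 (h = -25769 - 27598 = -53367)
h/p(-8, -74) = -53367/(1955 + 17*(-74)) = -53367/(1955 - 1258) = -53367/697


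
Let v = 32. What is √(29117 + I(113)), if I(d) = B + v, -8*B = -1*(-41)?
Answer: √466302/4 ≈ 170.72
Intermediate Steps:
B = -41/8 (B = -(-1)*(-41)/8 = -⅛*41 = -41/8 ≈ -5.1250)
I(d) = 215/8 (I(d) = -41/8 + 32 = 215/8)
√(29117 + I(113)) = √(29117 + 215/8) = √(233151/8) = √466302/4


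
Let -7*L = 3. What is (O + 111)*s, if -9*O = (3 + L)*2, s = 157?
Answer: 121361/7 ≈ 17337.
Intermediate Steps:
L = -3/7 (L = -⅐*3 = -3/7 ≈ -0.42857)
O = -4/7 (O = -(3 - 3/7)*2/9 = -2*2/7 = -⅑*36/7 = -4/7 ≈ -0.57143)
(O + 111)*s = (-4/7 + 111)*157 = (773/7)*157 = 121361/7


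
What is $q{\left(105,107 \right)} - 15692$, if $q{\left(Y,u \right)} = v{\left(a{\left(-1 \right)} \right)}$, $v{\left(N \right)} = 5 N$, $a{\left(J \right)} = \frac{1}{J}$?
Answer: $-15697$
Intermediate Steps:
$q{\left(Y,u \right)} = -5$ ($q{\left(Y,u \right)} = \frac{5}{-1} = 5 \left(-1\right) = -5$)
$q{\left(105,107 \right)} - 15692 = -5 - 15692 = -15697$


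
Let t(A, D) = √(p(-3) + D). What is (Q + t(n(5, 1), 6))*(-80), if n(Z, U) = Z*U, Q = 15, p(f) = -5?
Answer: -1280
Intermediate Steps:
n(Z, U) = U*Z
t(A, D) = √(-5 + D)
(Q + t(n(5, 1), 6))*(-80) = (15 + √(-5 + 6))*(-80) = (15 + √1)*(-80) = (15 + 1)*(-80) = 16*(-80) = -1280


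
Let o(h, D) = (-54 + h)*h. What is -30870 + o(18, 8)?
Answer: -31518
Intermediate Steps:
o(h, D) = h*(-54 + h)
-30870 + o(18, 8) = -30870 + 18*(-54 + 18) = -30870 + 18*(-36) = -30870 - 648 = -31518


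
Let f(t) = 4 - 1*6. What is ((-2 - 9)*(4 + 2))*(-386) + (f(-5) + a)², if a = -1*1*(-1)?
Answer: 25477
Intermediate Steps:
f(t) = -2 (f(t) = 4 - 6 = -2)
a = 1 (a = -1*(-1) = 1)
((-2 - 9)*(4 + 2))*(-386) + (f(-5) + a)² = ((-2 - 9)*(4 + 2))*(-386) + (-2 + 1)² = -11*6*(-386) + (-1)² = -66*(-386) + 1 = 25476 + 1 = 25477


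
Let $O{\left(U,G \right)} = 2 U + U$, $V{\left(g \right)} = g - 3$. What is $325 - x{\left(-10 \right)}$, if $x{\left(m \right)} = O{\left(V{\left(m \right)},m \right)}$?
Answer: $364$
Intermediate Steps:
$V{\left(g \right)} = -3 + g$
$O{\left(U,G \right)} = 3 U$
$x{\left(m \right)} = -9 + 3 m$ ($x{\left(m \right)} = 3 \left(-3 + m\right) = -9 + 3 m$)
$325 - x{\left(-10 \right)} = 325 - \left(-9 + 3 \left(-10\right)\right) = 325 - \left(-9 - 30\right) = 325 - -39 = 325 + 39 = 364$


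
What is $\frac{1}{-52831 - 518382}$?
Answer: $- \frac{1}{571213} \approx -1.7507 \cdot 10^{-6}$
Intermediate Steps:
$\frac{1}{-52831 - 518382} = \frac{1}{-571213} = - \frac{1}{571213}$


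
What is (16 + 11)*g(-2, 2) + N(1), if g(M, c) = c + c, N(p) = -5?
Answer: 103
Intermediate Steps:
g(M, c) = 2*c
(16 + 11)*g(-2, 2) + N(1) = (16 + 11)*(2*2) - 5 = 27*4 - 5 = 108 - 5 = 103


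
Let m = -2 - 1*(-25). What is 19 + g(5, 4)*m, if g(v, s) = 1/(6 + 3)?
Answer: 194/9 ≈ 21.556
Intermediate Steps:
m = 23 (m = -2 + 25 = 23)
g(v, s) = ⅑ (g(v, s) = 1/9 = ⅑)
19 + g(5, 4)*m = 19 + (⅑)*23 = 19 + 23/9 = 194/9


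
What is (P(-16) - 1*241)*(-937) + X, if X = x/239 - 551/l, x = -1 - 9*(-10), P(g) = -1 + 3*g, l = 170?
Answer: 11040273341/40630 ≈ 2.7173e+5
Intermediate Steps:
x = 89 (x = -1 + 90 = 89)
X = -116559/40630 (X = 89/239 - 551/170 = -116559/40630 ≈ -2.8688)
(P(-16) - 1*241)*(-937) + X = ((-1 + 3*(-16)) - 1*241)*(-937) - 116559/40630 = ((-1 - 48) - 241)*(-937) - 116559/40630 = (-49 - 241)*(-937) - 116559/40630 = -290*(-937) - 116559/40630 = 271730 - 116559/40630 = 11040273341/40630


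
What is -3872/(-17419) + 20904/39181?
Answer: 515835608/682493839 ≈ 0.75581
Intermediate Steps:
-3872/(-17419) + 20904/39181 = -3872*(-1/17419) + 20904*(1/39181) = 3872/17419 + 20904/39181 = 515835608/682493839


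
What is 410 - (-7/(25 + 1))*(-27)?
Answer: 10471/26 ≈ 402.73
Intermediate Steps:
410 - (-7/(25 + 1))*(-27) = 410 - (-7/26)*(-27) = 410 - (-7*1/26)*(-27) = 410 - (-7)*(-27)/26 = 410 - 1*189/26 = 410 - 189/26 = 10471/26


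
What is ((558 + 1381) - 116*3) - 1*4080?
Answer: -2489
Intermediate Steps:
((558 + 1381) - 116*3) - 1*4080 = (1939 - 348) - 4080 = 1591 - 4080 = -2489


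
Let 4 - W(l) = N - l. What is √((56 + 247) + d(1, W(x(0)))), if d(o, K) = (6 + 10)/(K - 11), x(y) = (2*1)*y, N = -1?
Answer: √2703/3 ≈ 17.330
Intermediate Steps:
x(y) = 2*y
W(l) = 5 + l (W(l) = 4 - (-1 - l) = 4 + (1 + l) = 5 + l)
d(o, K) = 16/(-11 + K)
√((56 + 247) + d(1, W(x(0)))) = √((56 + 247) + 16/(-11 + (5 + 2*0))) = √(303 + 16/(-11 + (5 + 0))) = √(303 + 16/(-11 + 5)) = √(303 + 16/(-6)) = √(303 + 16*(-⅙)) = √(303 - 8/3) = √(901/3) = √2703/3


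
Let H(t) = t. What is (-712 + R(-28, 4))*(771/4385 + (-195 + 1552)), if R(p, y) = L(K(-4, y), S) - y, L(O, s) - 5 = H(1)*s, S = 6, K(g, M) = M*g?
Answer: -839121456/877 ≈ -9.5681e+5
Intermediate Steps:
L(O, s) = 5 + s (L(O, s) = 5 + 1*s = 5 + s)
R(p, y) = 11 - y (R(p, y) = (5 + 6) - y = 11 - y)
(-712 + R(-28, 4))*(771/4385 + (-195 + 1552)) = (-712 + (11 - 1*4))*(771/4385 + (-195 + 1552)) = (-712 + (11 - 4))*(771*(1/4385) + 1357) = (-712 + 7)*(771/4385 + 1357) = -705*5951216/4385 = -839121456/877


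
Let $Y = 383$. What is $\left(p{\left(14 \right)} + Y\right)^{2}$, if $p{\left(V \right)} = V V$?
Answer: $335241$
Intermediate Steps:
$p{\left(V \right)} = V^{2}$
$\left(p{\left(14 \right)} + Y\right)^{2} = \left(14^{2} + 383\right)^{2} = \left(196 + 383\right)^{2} = 579^{2} = 335241$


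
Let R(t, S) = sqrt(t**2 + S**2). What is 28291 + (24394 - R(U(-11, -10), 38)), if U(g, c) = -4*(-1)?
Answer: 52685 - 2*sqrt(365) ≈ 52647.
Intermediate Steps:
U(g, c) = 4
R(t, S) = sqrt(S**2 + t**2)
28291 + (24394 - R(U(-11, -10), 38)) = 28291 + (24394 - sqrt(38**2 + 4**2)) = 28291 + (24394 - sqrt(1444 + 16)) = 28291 + (24394 - sqrt(1460)) = 28291 + (24394 - 2*sqrt(365)) = 52685 - 2*sqrt(365)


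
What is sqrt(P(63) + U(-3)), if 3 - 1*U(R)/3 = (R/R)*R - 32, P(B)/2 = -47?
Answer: 2*sqrt(5) ≈ 4.4721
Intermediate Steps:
P(B) = -94 (P(B) = 2*(-47) = -94)
U(R) = 105 - 3*R (U(R) = 9 - 3*((R/R)*R - 32) = 9 - 3*(1*R - 32) = 9 - 3*(R - 32) = 9 - 3*(-32 + R) = 9 + (96 - 3*R) = 105 - 3*R)
sqrt(P(63) + U(-3)) = sqrt(-94 + (105 - 3*(-3))) = sqrt(-94 + (105 + 9)) = sqrt(-94 + 114) = sqrt(20) = 2*sqrt(5)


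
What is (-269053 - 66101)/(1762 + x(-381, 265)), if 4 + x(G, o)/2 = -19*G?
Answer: -167577/8116 ≈ -20.648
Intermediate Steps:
x(G, o) = -8 - 38*G (x(G, o) = -8 + 2*(-19*G) = -8 - 38*G)
(-269053 - 66101)/(1762 + x(-381, 265)) = (-269053 - 66101)/(1762 + (-8 - 38*(-381))) = -335154/(1762 + (-8 + 14478)) = -335154/(1762 + 14470) = -335154/16232 = -335154*1/16232 = -167577/8116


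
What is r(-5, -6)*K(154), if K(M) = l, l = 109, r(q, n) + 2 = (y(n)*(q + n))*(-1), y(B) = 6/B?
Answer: -1417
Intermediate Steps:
r(q, n) = -2 - 6*(n + q)/n (r(q, n) = -2 + ((6/n)*(q + n))*(-1) = -2 + ((6/n)*(n + q))*(-1) = -2 + (6*(n + q)/n)*(-1) = -2 - 6*(n + q)/n)
K(M) = 109
r(-5, -6)*K(154) = (-8 - 6*(-5)/(-6))*109 = (-8 - 6*(-5)*(-⅙))*109 = (-8 - 5)*109 = -13*109 = -1417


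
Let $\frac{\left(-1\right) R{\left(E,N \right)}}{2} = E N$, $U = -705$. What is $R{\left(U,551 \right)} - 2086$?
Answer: $774824$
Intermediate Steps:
$R{\left(E,N \right)} = - 2 E N$
$R{\left(U,551 \right)} - 2086 = \left(-2\right) \left(-705\right) 551 - 2086 = 776910 - 2086 = 774824$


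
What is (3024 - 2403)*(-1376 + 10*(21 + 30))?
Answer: -537786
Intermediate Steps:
(3024 - 2403)*(-1376 + 10*(21 + 30)) = 621*(-1376 + 10*51) = 621*(-1376 + 510) = 621*(-866) = -537786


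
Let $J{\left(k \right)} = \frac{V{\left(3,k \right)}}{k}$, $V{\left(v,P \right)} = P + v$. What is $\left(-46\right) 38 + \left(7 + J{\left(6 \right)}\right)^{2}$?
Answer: $- \frac{6703}{4} \approx -1675.8$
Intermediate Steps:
$J{\left(k \right)} = \frac{3 + k}{k}$ ($J{\left(k \right)} = \frac{k + 3}{k} = \frac{3 + k}{k}$)
$\left(-46\right) 38 + \left(7 + J{\left(6 \right)}\right)^{2} = \left(-46\right) 38 + \left(7 + \frac{3 + 6}{6}\right)^{2} = -1748 + \left(7 + \frac{1}{6} \cdot 9\right)^{2} = -1748 + \left(7 + \frac{3}{2}\right)^{2} = -1748 + \left(\frac{17}{2}\right)^{2} = -1748 + \frac{289}{4} = - \frac{6703}{4}$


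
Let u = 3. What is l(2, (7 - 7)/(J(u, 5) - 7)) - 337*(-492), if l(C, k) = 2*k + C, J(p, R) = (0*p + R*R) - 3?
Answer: 165806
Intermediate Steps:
J(p, R) = -3 + R² (J(p, R) = (0 + R²) - 3 = R² - 3 = -3 + R²)
l(C, k) = C + 2*k
l(2, (7 - 7)/(J(u, 5) - 7)) - 337*(-492) = (2 + 2*((7 - 7)/((-3 + 5²) - 7))) - 337*(-492) = (2 + 2*(0/((-3 + 25) - 7))) + 165804 = (2 + 2*(0/(22 - 7))) + 165804 = (2 + 2*(0/15)) + 165804 = (2 + 2*(0*(1/15))) + 165804 = (2 + 2*0) + 165804 = (2 + 0) + 165804 = 2 + 165804 = 165806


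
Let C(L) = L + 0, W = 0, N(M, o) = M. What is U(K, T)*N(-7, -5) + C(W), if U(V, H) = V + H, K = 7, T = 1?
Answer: -56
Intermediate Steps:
C(L) = L
U(V, H) = H + V
U(K, T)*N(-7, -5) + C(W) = (1 + 7)*(-7) + 0 = 8*(-7) + 0 = -56 + 0 = -56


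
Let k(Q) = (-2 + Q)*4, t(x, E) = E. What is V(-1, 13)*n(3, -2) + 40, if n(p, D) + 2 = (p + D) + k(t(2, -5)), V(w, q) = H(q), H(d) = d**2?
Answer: -4861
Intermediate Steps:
V(w, q) = q**2
k(Q) = -8 + 4*Q
n(p, D) = -30 + D + p (n(p, D) = -2 + ((p + D) + (-8 + 4*(-5))) = -2 + ((D + p) + (-8 - 20)) = -2 + ((D + p) - 28) = -2 + (-28 + D + p) = -30 + D + p)
V(-1, 13)*n(3, -2) + 40 = 13**2*(-30 - 2 + 3) + 40 = 169*(-29) + 40 = -4901 + 40 = -4861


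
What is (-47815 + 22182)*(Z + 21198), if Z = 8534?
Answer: -762120356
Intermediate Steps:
(-47815 + 22182)*(Z + 21198) = (-47815 + 22182)*(8534 + 21198) = -25633*29732 = -762120356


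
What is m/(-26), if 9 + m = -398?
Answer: 407/26 ≈ 15.654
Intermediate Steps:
m = -407 (m = -9 - 398 = -407)
m/(-26) = -407/(-26) = -1/26*(-407) = 407/26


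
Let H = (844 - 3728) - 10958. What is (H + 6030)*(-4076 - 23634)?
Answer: 216470520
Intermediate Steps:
H = -13842 (H = -2884 - 10958 = -13842)
(H + 6030)*(-4076 - 23634) = (-13842 + 6030)*(-4076 - 23634) = -7812*(-27710) = 216470520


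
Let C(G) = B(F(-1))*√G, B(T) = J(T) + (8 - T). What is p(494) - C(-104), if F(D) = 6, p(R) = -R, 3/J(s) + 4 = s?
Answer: -494 - 7*I*√26 ≈ -494.0 - 35.693*I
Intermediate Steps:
J(s) = 3/(-4 + s)
B(T) = 8 - T + 3/(-4 + T) (B(T) = 3/(-4 + T) + (8 - T) = 8 - T + 3/(-4 + T))
C(G) = 7*√G/2 (C(G) = ((3 + (-4 + 6)*(8 - 1*6))/(-4 + 6))*√G = ((3 + 2*(8 - 6))/2)*√G = ((3 + 2*2)/2)*√G = ((3 + 4)/2)*√G = ((½)*7)*√G = 7*√G/2)
p(494) - C(-104) = -1*494 - 7*√(-104)/2 = -494 - 7*2*I*√26/2 = -494 - 7*I*√26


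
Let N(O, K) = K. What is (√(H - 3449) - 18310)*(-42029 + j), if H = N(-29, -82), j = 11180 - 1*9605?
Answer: 740712740 - 40454*I*√3531 ≈ 7.4071e+8 - 2.4039e+6*I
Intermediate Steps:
j = 1575 (j = 11180 - 9605 = 1575)
H = -82
(√(H - 3449) - 18310)*(-42029 + j) = (√(-82 - 3449) - 18310)*(-42029 + 1575) = (√(-3531) - 18310)*(-40454) = (I*√3531 - 18310)*(-40454) = (-18310 + I*√3531)*(-40454) = 740712740 - 40454*I*√3531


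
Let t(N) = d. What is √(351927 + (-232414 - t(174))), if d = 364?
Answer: √119149 ≈ 345.18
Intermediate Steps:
t(N) = 364
√(351927 + (-232414 - t(174))) = √(351927 + (-232414 - 1*364)) = √(351927 + (-232414 - 364)) = √(351927 - 232778) = √119149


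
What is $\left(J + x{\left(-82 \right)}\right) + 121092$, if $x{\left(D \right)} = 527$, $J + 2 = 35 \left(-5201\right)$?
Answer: $-60418$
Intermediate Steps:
$J = -182037$ ($J = -2 + 35 \left(-5201\right) = -2 - 182035 = -182037$)
$\left(J + x{\left(-82 \right)}\right) + 121092 = \left(-182037 + 527\right) + 121092 = -181510 + 121092 = -60418$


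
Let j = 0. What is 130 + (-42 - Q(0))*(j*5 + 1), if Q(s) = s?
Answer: 88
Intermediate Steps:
130 + (-42 - Q(0))*(j*5 + 1) = 130 + (-42 - 1*0)*(0*5 + 1) = 130 + (-42 + 0)*(0 + 1) = 130 - 42*1 = 130 - 42 = 88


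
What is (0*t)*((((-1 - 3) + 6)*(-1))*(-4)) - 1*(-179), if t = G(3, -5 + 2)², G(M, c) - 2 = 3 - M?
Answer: 179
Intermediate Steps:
G(M, c) = 5 - M (G(M, c) = 2 + (3 - M) = 5 - M)
t = 4 (t = (5 - 1*3)² = (5 - 3)² = 2² = 4)
(0*t)*((((-1 - 3) + 6)*(-1))*(-4)) - 1*(-179) = (0*4)*((((-1 - 3) + 6)*(-1))*(-4)) - 1*(-179) = 0*(((-4 + 6)*(-1))*(-4)) + 179 = 0*((2*(-1))*(-4)) + 179 = 0*(-2*(-4)) + 179 = 0*8 + 179 = 0 + 179 = 179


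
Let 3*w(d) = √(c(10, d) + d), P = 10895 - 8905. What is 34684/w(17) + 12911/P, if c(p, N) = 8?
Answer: 41425607/1990 ≈ 20817.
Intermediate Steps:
P = 1990
w(d) = √(8 + d)/3
34684/w(17) + 12911/P = 34684/((√(8 + 17)/3)) + 12911/1990 = 34684/((√25/3)) + 12911*(1/1990) = 34684/(((⅓)*5)) + 12911/1990 = 34684/(5/3) + 12911/1990 = 34684*(⅗) + 12911/1990 = 104052/5 + 12911/1990 = 41425607/1990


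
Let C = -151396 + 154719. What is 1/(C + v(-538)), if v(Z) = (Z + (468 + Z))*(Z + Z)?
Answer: 1/657531 ≈ 1.5208e-6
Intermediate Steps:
v(Z) = 2*Z*(468 + 2*Z) (v(Z) = (468 + 2*Z)*(2*Z) = 2*Z*(468 + 2*Z))
C = 3323
1/(C + v(-538)) = 1/(3323 + 4*(-538)*(234 - 538)) = 1/(3323 + 4*(-538)*(-304)) = 1/(3323 + 654208) = 1/657531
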